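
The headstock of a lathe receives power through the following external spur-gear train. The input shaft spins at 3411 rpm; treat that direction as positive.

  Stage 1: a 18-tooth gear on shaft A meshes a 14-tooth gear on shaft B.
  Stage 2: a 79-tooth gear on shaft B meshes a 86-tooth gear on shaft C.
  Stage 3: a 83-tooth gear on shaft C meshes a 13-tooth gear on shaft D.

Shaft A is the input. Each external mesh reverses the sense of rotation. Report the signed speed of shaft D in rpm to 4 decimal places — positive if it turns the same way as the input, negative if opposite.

Stage 1 [18T→14T]: ω = 3411.0000×18/14 = 4385.5714 rpm, dir flips to −; running = −4385.5714
Stage 2 [79T→86T]: ω = 4385.5714×79/86 = 4028.6063 rpm, dir flips to +; running = +4028.6063
Stage 3 [83T→13T]: ω = 4028.6063×83/13 = 25721.1018 rpm, dir flips to −; running = −25721.1018

-25721.1018 rpm (opposite to input, |ω| = 25721.1018 rpm)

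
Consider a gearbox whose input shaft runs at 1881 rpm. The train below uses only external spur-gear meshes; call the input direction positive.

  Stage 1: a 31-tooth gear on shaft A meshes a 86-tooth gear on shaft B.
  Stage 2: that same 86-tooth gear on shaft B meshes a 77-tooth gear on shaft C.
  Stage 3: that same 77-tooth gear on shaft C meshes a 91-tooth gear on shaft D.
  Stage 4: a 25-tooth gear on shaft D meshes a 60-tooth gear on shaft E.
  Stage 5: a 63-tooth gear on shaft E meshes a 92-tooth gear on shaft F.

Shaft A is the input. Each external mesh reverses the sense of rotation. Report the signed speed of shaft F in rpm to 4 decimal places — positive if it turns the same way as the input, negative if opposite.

-182.8313 rpm (opposite to input, |ω| = 182.8313 rpm)

Stage 1 [31T→86T]: ω = 1881.0000×31/86 = 678.0349 rpm, dir flips to −; running = −678.0349
Stage 2 [86T→77T]: ω = 678.0349×86/77 = 757.2857 rpm, dir flips to +; running = +757.2857
Stage 3 [77T→91T]: ω = 757.2857×77/91 = 640.7802 rpm, dir flips to −; running = −640.7802
Stage 4 [25T→60T]: ω = 640.7802×25/60 = 266.9918 rpm, dir flips to +; running = +266.9918
Stage 5 [63T→92T]: ω = 266.9918×63/92 = 182.8313 rpm, dir flips to −; running = −182.8313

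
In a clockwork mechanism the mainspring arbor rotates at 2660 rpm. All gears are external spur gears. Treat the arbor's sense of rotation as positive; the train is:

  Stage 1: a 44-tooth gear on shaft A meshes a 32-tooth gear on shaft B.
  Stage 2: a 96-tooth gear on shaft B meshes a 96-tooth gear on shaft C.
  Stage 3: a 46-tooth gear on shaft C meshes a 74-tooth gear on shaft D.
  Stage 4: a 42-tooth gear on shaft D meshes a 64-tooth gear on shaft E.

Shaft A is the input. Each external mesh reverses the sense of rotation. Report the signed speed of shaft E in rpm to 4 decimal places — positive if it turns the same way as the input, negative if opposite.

Stage 1 [44T→32T]: ω = 2660.0000×44/32 = 3657.5000 rpm, dir flips to −; running = −3657.5000
Stage 2 [96T→96T]: ω = 3657.5000×96/96 = 3657.5000 rpm, dir flips to +; running = +3657.5000
Stage 3 [46T→74T]: ω = 3657.5000×46/74 = 2273.5811 rpm, dir flips to −; running = −2273.5811
Stage 4 [42T→64T]: ω = 2273.5811×42/64 = 1492.0376 rpm, dir flips to +; running = +1492.0376

+1492.0376 rpm (same as input, |ω| = 1492.0376 rpm)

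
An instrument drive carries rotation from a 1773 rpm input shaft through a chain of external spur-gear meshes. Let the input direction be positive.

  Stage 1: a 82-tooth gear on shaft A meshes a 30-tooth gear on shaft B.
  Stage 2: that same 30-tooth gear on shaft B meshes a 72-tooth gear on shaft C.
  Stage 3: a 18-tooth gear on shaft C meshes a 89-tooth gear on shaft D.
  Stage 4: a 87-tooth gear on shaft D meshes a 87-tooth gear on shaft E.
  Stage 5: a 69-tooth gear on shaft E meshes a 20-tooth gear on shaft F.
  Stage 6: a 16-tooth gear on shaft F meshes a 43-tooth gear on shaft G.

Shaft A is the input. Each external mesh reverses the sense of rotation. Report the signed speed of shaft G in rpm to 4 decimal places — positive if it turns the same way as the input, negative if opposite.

Stage 1 [82T→30T]: ω = 1773.0000×82/30 = 4846.2000 rpm, dir flips to −; running = −4846.2000
Stage 2 [30T→72T]: ω = 4846.2000×30/72 = 2019.2500 rpm, dir flips to +; running = +2019.2500
Stage 3 [18T→89T]: ω = 2019.2500×18/89 = 408.3876 rpm, dir flips to −; running = −408.3876
Stage 4 [87T→87T]: ω = 408.3876×87/87 = 408.3876 rpm, dir flips to +; running = +408.3876
Stage 5 [69T→20T]: ω = 408.3876×69/20 = 1408.9374 rpm, dir flips to −; running = −1408.9374
Stage 6 [16T→43T]: ω = 1408.9374×16/43 = 524.2558 rpm, dir flips to +; running = +524.2558

+524.2558 rpm (same as input, |ω| = 524.2558 rpm)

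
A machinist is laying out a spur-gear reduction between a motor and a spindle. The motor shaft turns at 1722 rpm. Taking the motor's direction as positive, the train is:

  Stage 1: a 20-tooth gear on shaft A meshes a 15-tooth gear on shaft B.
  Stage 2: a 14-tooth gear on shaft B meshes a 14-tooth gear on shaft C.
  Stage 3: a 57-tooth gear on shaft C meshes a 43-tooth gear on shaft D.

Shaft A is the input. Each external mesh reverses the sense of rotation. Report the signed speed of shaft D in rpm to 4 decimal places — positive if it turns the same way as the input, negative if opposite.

Stage 1 [20T→15T]: ω = 1722.0000×20/15 = 2296.0000 rpm, dir flips to −; running = −2296.0000
Stage 2 [14T→14T]: ω = 2296.0000×14/14 = 2296.0000 rpm, dir flips to +; running = +2296.0000
Stage 3 [57T→43T]: ω = 2296.0000×57/43 = 3043.5349 rpm, dir flips to −; running = −3043.5349

-3043.5349 rpm (opposite to input, |ω| = 3043.5349 rpm)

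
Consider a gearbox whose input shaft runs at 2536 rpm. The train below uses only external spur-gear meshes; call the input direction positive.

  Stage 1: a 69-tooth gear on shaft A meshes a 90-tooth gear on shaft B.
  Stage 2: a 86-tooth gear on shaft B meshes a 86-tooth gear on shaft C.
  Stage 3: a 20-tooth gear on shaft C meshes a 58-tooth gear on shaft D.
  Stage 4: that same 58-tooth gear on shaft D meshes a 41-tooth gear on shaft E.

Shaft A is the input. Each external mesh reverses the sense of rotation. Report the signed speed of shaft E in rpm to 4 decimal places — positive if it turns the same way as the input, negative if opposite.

+948.4228 rpm (same as input, |ω| = 948.4228 rpm)

Stage 1 [69T→90T]: ω = 2536.0000×69/90 = 1944.2667 rpm, dir flips to −; running = −1944.2667
Stage 2 [86T→86T]: ω = 1944.2667×86/86 = 1944.2667 rpm, dir flips to +; running = +1944.2667
Stage 3 [20T→58T]: ω = 1944.2667×20/58 = 670.4368 rpm, dir flips to −; running = −670.4368
Stage 4 [58T→41T]: ω = 670.4368×58/41 = 948.4228 rpm, dir flips to +; running = +948.4228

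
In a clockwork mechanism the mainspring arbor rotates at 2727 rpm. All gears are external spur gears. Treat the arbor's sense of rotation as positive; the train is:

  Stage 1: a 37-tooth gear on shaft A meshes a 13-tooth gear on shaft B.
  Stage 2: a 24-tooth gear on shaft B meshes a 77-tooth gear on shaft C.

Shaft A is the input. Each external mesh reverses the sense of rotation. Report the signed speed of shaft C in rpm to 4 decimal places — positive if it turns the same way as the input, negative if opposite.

Stage 1 [37T→13T]: ω = 2727.0000×37/13 = 7761.4615 rpm, dir flips to −; running = −7761.4615
Stage 2 [24T→77T]: ω = 7761.4615×24/77 = 2419.1568 rpm, dir flips to +; running = +2419.1568

+2419.1568 rpm (same as input, |ω| = 2419.1568 rpm)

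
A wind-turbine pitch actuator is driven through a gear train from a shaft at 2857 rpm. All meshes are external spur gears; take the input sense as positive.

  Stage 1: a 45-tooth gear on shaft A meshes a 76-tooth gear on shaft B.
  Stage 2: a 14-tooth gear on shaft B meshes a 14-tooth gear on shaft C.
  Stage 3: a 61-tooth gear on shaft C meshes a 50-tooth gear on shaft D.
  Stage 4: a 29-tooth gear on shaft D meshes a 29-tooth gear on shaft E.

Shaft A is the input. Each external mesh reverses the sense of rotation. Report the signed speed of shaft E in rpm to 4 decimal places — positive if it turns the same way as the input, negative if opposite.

+2063.8066 rpm (same as input, |ω| = 2063.8066 rpm)

Stage 1 [45T→76T]: ω = 2857.0000×45/76 = 1691.6447 rpm, dir flips to −; running = −1691.6447
Stage 2 [14T→14T]: ω = 1691.6447×14/14 = 1691.6447 rpm, dir flips to +; running = +1691.6447
Stage 3 [61T→50T]: ω = 1691.6447×61/50 = 2063.8066 rpm, dir flips to −; running = −2063.8066
Stage 4 [29T→29T]: ω = 2063.8066×29/29 = 2063.8066 rpm, dir flips to +; running = +2063.8066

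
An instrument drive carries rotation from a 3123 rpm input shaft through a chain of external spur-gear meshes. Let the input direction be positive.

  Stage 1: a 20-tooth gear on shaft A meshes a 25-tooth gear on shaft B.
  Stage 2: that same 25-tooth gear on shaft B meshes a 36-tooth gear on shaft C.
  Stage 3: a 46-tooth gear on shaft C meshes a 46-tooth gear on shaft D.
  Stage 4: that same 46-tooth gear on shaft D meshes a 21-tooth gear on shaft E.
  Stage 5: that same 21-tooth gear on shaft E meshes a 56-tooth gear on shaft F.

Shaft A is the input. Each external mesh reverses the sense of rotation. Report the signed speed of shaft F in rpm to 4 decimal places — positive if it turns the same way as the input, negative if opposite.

-1425.1786 rpm (opposite to input, |ω| = 1425.1786 rpm)

Stage 1 [20T→25T]: ω = 3123.0000×20/25 = 2498.4000 rpm, dir flips to −; running = −2498.4000
Stage 2 [25T→36T]: ω = 2498.4000×25/36 = 1735.0000 rpm, dir flips to +; running = +1735.0000
Stage 3 [46T→46T]: ω = 1735.0000×46/46 = 1735.0000 rpm, dir flips to −; running = −1735.0000
Stage 4 [46T→21T]: ω = 1735.0000×46/21 = 3800.4762 rpm, dir flips to +; running = +3800.4762
Stage 5 [21T→56T]: ω = 3800.4762×21/56 = 1425.1786 rpm, dir flips to −; running = −1425.1786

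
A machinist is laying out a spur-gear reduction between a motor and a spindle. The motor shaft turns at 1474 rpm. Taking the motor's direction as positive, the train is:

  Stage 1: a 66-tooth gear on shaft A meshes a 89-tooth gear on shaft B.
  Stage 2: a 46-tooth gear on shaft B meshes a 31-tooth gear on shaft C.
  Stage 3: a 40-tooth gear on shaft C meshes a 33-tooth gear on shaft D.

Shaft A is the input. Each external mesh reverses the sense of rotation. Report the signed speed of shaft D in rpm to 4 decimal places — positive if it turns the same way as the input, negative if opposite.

-1966.0457 rpm (opposite to input, |ω| = 1966.0457 rpm)

Stage 1 [66T→89T]: ω = 1474.0000×66/89 = 1093.0787 rpm, dir flips to −; running = −1093.0787
Stage 2 [46T→31T]: ω = 1093.0787×46/31 = 1621.9877 rpm, dir flips to +; running = +1621.9877
Stage 3 [40T→33T]: ω = 1621.9877×40/33 = 1966.0457 rpm, dir flips to −; running = −1966.0457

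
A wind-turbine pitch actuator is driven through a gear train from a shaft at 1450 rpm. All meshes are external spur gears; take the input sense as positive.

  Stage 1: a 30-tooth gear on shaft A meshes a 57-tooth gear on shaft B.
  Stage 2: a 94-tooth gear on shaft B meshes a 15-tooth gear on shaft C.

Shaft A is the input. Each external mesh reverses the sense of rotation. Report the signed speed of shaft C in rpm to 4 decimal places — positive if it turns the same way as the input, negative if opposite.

+4782.4561 rpm (same as input, |ω| = 4782.4561 rpm)

Stage 1 [30T→57T]: ω = 1450.0000×30/57 = 763.1579 rpm, dir flips to −; running = −763.1579
Stage 2 [94T→15T]: ω = 763.1579×94/15 = 4782.4561 rpm, dir flips to +; running = +4782.4561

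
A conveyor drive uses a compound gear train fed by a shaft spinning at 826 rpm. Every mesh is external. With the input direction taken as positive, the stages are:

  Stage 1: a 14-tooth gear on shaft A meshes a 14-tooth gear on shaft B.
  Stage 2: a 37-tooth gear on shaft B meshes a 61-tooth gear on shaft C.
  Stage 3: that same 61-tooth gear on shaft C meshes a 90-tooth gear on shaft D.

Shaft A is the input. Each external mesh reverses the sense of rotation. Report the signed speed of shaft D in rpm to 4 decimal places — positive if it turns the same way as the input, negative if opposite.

Stage 1 [14T→14T]: ω = 826.0000×14/14 = 826.0000 rpm, dir flips to −; running = −826.0000
Stage 2 [37T→61T]: ω = 826.0000×37/61 = 501.0164 rpm, dir flips to +; running = +501.0164
Stage 3 [61T→90T]: ω = 501.0164×61/90 = 339.5778 rpm, dir flips to −; running = −339.5778

-339.5778 rpm (opposite to input, |ω| = 339.5778 rpm)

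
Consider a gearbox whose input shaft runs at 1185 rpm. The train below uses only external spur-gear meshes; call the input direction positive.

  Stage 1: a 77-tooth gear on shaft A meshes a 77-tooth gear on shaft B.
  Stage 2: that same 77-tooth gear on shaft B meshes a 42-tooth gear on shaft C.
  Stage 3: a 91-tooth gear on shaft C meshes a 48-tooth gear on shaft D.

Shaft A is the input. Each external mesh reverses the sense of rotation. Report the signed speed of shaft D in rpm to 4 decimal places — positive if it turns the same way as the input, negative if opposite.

-4118.6979 rpm (opposite to input, |ω| = 4118.6979 rpm)

Stage 1 [77T→77T]: ω = 1185.0000×77/77 = 1185.0000 rpm, dir flips to −; running = −1185.0000
Stage 2 [77T→42T]: ω = 1185.0000×77/42 = 2172.5000 rpm, dir flips to +; running = +2172.5000
Stage 3 [91T→48T]: ω = 2172.5000×91/48 = 4118.6979 rpm, dir flips to −; running = −4118.6979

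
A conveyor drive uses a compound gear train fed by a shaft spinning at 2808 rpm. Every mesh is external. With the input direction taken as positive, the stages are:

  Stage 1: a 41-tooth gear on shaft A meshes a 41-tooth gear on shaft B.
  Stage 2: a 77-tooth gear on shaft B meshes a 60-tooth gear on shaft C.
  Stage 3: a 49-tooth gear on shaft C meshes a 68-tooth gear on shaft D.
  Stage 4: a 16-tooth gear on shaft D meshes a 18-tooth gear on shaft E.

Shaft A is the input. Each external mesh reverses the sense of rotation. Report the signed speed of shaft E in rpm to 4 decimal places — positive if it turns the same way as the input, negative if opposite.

+2308.1882 rpm (same as input, |ω| = 2308.1882 rpm)

Stage 1 [41T→41T]: ω = 2808.0000×41/41 = 2808.0000 rpm, dir flips to −; running = −2808.0000
Stage 2 [77T→60T]: ω = 2808.0000×77/60 = 3603.6000 rpm, dir flips to +; running = +3603.6000
Stage 3 [49T→68T]: ω = 3603.6000×49/68 = 2596.7118 rpm, dir flips to −; running = −2596.7118
Stage 4 [16T→18T]: ω = 2596.7118×16/18 = 2308.1882 rpm, dir flips to +; running = +2308.1882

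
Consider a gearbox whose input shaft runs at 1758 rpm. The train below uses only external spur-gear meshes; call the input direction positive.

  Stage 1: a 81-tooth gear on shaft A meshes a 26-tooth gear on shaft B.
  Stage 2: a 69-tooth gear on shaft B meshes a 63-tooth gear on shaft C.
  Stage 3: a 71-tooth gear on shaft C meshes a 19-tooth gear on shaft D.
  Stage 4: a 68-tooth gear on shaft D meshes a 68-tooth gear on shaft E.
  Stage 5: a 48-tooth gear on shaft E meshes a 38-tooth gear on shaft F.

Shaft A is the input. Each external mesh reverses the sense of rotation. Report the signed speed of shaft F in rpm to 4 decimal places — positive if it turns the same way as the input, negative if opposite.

-28314.0159 rpm (opposite to input, |ω| = 28314.0159 rpm)

Stage 1 [81T→26T]: ω = 1758.0000×81/26 = 5476.8462 rpm, dir flips to −; running = −5476.8462
Stage 2 [69T→63T]: ω = 5476.8462×69/63 = 5998.4505 rpm, dir flips to +; running = +5998.4505
Stage 3 [71T→19T]: ω = 5998.4505×71/19 = 22415.2626 rpm, dir flips to −; running = −22415.2626
Stage 4 [68T→68T]: ω = 22415.2626×68/68 = 22415.2626 rpm, dir flips to +; running = +22415.2626
Stage 5 [48T→38T]: ω = 22415.2626×48/38 = 28314.0159 rpm, dir flips to −; running = −28314.0159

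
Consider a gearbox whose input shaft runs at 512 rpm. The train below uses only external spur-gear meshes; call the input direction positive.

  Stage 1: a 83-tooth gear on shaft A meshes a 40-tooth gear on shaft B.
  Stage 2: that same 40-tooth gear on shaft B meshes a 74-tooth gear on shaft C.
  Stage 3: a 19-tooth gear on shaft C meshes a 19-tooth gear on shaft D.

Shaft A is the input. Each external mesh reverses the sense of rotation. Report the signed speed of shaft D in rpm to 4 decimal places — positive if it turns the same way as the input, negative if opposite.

Stage 1 [83T→40T]: ω = 512.0000×83/40 = 1062.4000 rpm, dir flips to −; running = −1062.4000
Stage 2 [40T→74T]: ω = 1062.4000×40/74 = 574.2703 rpm, dir flips to +; running = +574.2703
Stage 3 [19T→19T]: ω = 574.2703×19/19 = 574.2703 rpm, dir flips to −; running = −574.2703

-574.2703 rpm (opposite to input, |ω| = 574.2703 rpm)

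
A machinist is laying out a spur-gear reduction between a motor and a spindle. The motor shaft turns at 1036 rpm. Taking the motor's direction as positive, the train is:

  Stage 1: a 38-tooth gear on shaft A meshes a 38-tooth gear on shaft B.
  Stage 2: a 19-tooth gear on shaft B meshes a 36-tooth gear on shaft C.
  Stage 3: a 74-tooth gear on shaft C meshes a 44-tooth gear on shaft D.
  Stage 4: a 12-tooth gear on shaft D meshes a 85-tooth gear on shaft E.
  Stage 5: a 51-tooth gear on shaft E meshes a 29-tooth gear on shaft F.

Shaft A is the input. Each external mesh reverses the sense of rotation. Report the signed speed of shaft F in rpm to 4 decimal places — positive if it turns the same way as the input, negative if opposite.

-228.3097 rpm (opposite to input, |ω| = 228.3097 rpm)

Stage 1 [38T→38T]: ω = 1036.0000×38/38 = 1036.0000 rpm, dir flips to −; running = −1036.0000
Stage 2 [19T→36T]: ω = 1036.0000×19/36 = 546.7778 rpm, dir flips to +; running = +546.7778
Stage 3 [74T→44T]: ω = 546.7778×74/44 = 919.5808 rpm, dir flips to −; running = −919.5808
Stage 4 [12T→85T]: ω = 919.5808×12/85 = 129.8232 rpm, dir flips to +; running = +129.8232
Stage 5 [51T→29T]: ω = 129.8232×51/29 = 228.3097 rpm, dir flips to −; running = −228.3097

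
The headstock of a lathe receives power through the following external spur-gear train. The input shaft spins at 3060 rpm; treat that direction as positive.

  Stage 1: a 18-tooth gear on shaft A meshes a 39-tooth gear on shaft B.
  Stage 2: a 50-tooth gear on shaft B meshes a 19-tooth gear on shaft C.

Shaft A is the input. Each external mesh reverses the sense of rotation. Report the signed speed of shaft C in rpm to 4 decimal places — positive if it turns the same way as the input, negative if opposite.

Stage 1 [18T→39T]: ω = 3060.0000×18/39 = 1412.3077 rpm, dir flips to −; running = −1412.3077
Stage 2 [50T→19T]: ω = 1412.3077×50/19 = 3716.5992 rpm, dir flips to +; running = +3716.5992

+3716.5992 rpm (same as input, |ω| = 3716.5992 rpm)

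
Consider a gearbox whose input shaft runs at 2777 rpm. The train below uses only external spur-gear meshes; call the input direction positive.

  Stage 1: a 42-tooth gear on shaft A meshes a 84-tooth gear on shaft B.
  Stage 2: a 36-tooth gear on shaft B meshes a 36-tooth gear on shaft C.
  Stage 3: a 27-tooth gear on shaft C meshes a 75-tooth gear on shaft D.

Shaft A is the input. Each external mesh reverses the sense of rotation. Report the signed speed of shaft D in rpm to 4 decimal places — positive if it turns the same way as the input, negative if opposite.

-499.8600 rpm (opposite to input, |ω| = 499.8600 rpm)

Stage 1 [42T→84T]: ω = 2777.0000×42/84 = 1388.5000 rpm, dir flips to −; running = −1388.5000
Stage 2 [36T→36T]: ω = 1388.5000×36/36 = 1388.5000 rpm, dir flips to +; running = +1388.5000
Stage 3 [27T→75T]: ω = 1388.5000×27/75 = 499.8600 rpm, dir flips to −; running = −499.8600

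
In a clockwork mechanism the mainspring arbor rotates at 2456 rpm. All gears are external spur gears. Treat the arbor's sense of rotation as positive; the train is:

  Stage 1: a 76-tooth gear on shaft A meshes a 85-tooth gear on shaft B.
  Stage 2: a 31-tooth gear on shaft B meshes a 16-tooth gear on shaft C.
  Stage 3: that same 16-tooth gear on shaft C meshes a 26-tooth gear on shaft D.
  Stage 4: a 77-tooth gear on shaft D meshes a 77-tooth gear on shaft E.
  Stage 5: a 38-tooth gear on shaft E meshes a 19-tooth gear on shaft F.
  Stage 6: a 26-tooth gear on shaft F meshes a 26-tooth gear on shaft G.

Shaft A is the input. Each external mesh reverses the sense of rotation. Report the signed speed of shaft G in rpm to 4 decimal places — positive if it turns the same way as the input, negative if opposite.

Stage 1 [76T→85T]: ω = 2456.0000×76/85 = 2195.9529 rpm, dir flips to −; running = −2195.9529
Stage 2 [31T→16T]: ω = 2195.9529×31/16 = 4254.6588 rpm, dir flips to +; running = +4254.6588
Stage 3 [16T→26T]: ω = 4254.6588×16/26 = 2618.2516 rpm, dir flips to −; running = −2618.2516
Stage 4 [77T→77T]: ω = 2618.2516×77/77 = 2618.2516 rpm, dir flips to +; running = +2618.2516
Stage 5 [38T→19T]: ω = 2618.2516×38/19 = 5236.5032 rpm, dir flips to −; running = −5236.5032
Stage 6 [26T→26T]: ω = 5236.5032×26/26 = 5236.5032 rpm, dir flips to +; running = +5236.5032

+5236.5032 rpm (same as input, |ω| = 5236.5032 rpm)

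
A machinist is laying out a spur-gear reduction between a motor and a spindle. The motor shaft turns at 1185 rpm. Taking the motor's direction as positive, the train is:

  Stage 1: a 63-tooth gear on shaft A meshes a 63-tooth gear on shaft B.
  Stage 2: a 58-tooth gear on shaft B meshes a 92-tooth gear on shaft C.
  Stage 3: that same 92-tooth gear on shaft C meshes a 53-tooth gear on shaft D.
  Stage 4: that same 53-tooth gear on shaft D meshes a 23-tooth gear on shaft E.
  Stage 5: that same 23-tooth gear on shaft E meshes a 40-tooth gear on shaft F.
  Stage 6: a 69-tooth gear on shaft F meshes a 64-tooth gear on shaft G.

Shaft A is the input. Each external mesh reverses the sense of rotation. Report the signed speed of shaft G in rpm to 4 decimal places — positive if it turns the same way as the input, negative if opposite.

+1852.4883 rpm (same as input, |ω| = 1852.4883 rpm)

Stage 1 [63T→63T]: ω = 1185.0000×63/63 = 1185.0000 rpm, dir flips to −; running = −1185.0000
Stage 2 [58T→92T]: ω = 1185.0000×58/92 = 747.0652 rpm, dir flips to +; running = +747.0652
Stage 3 [92T→53T]: ω = 747.0652×92/53 = 1296.7925 rpm, dir flips to −; running = −1296.7925
Stage 4 [53T→23T]: ω = 1296.7925×53/23 = 2988.2609 rpm, dir flips to +; running = +2988.2609
Stage 5 [23T→40T]: ω = 2988.2609×23/40 = 1718.2500 rpm, dir flips to −; running = −1718.2500
Stage 6 [69T→64T]: ω = 1718.2500×69/64 = 1852.4883 rpm, dir flips to +; running = +1852.4883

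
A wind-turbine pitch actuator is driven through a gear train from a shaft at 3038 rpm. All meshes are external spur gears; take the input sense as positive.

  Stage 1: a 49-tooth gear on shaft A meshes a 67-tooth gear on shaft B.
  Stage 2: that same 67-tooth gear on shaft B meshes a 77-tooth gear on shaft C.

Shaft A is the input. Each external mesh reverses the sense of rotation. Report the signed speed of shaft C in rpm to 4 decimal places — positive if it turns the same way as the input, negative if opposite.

+1933.2727 rpm (same as input, |ω| = 1933.2727 rpm)

Stage 1 [49T→67T]: ω = 3038.0000×49/67 = 2221.8209 rpm, dir flips to −; running = −2221.8209
Stage 2 [67T→77T]: ω = 2221.8209×67/77 = 1933.2727 rpm, dir flips to +; running = +1933.2727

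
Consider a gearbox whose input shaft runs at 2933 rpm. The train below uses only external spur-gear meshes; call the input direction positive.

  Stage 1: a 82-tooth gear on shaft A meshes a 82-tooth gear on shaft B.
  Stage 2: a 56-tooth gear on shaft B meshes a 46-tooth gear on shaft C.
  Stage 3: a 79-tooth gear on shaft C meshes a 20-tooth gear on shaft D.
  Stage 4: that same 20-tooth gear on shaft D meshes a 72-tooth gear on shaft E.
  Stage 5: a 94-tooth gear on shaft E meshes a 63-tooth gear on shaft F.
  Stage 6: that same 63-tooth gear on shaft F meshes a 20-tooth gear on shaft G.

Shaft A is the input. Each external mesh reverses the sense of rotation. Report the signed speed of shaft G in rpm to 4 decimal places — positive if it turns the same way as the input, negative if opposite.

+18413.4307 rpm (same as input, |ω| = 18413.4307 rpm)

Stage 1 [82T→82T]: ω = 2933.0000×82/82 = 2933.0000 rpm, dir flips to −; running = −2933.0000
Stage 2 [56T→46T]: ω = 2933.0000×56/46 = 3570.6087 rpm, dir flips to +; running = +3570.6087
Stage 3 [79T→20T]: ω = 3570.6087×79/20 = 14103.9043 rpm, dir flips to −; running = −14103.9043
Stage 4 [20T→72T]: ω = 14103.9043×20/72 = 3917.7512 rpm, dir flips to +; running = +3917.7512
Stage 5 [94T→63T]: ω = 3917.7512×94/63 = 5845.5335 rpm, dir flips to −; running = −5845.5335
Stage 6 [63T→20T]: ω = 5845.5335×63/20 = 18413.4307 rpm, dir flips to +; running = +18413.4307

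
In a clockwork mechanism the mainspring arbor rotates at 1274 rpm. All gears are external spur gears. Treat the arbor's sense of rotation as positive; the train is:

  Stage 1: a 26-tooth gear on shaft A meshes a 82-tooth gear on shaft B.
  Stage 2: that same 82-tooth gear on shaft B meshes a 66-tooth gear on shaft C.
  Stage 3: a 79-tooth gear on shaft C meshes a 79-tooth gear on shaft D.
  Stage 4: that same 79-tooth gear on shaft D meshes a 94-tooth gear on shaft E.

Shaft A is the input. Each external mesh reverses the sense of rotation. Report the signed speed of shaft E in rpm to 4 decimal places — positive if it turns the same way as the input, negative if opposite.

+421.7917 rpm (same as input, |ω| = 421.7917 rpm)

Stage 1 [26T→82T]: ω = 1274.0000×26/82 = 403.9512 rpm, dir flips to −; running = −403.9512
Stage 2 [82T→66T]: ω = 403.9512×82/66 = 501.8788 rpm, dir flips to +; running = +501.8788
Stage 3 [79T→79T]: ω = 501.8788×79/79 = 501.8788 rpm, dir flips to −; running = −501.8788
Stage 4 [79T→94T]: ω = 501.8788×79/94 = 421.7917 rpm, dir flips to +; running = +421.7917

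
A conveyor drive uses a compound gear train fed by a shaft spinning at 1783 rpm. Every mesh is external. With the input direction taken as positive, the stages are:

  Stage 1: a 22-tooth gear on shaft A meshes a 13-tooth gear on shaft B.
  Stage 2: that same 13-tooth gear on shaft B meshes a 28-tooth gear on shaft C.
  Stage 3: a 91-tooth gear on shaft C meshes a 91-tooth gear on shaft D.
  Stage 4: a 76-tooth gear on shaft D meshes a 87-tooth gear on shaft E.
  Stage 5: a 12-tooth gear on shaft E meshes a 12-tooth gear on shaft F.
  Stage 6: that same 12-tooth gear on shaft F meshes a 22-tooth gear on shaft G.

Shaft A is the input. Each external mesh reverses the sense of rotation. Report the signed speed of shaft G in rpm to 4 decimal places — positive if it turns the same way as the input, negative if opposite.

Stage 1 [22T→13T]: ω = 1783.0000×22/13 = 3017.3846 rpm, dir flips to −; running = −3017.3846
Stage 2 [13T→28T]: ω = 3017.3846×13/28 = 1400.9286 rpm, dir flips to +; running = +1400.9286
Stage 3 [91T→91T]: ω = 1400.9286×91/91 = 1400.9286 rpm, dir flips to −; running = −1400.9286
Stage 4 [76T→87T]: ω = 1400.9286×76/87 = 1223.7997 rpm, dir flips to +; running = +1223.7997
Stage 5 [12T→12T]: ω = 1223.7997×12/12 = 1223.7997 rpm, dir flips to −; running = −1223.7997
Stage 6 [12T→22T]: ω = 1223.7997×12/22 = 667.5271 rpm, dir flips to +; running = +667.5271

+667.5271 rpm (same as input, |ω| = 667.5271 rpm)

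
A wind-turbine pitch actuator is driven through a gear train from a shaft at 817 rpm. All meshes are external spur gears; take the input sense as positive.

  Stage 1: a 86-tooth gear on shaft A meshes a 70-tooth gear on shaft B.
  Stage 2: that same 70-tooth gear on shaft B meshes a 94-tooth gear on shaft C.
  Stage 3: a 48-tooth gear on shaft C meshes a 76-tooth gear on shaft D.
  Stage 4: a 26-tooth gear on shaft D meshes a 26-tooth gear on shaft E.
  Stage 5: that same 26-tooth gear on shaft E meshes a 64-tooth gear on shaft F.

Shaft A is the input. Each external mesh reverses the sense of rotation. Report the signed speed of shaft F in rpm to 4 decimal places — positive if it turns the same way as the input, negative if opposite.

-191.7846 rpm (opposite to input, |ω| = 191.7846 rpm)

Stage 1 [86T→70T]: ω = 817.0000×86/70 = 1003.7429 rpm, dir flips to −; running = −1003.7429
Stage 2 [70T→94T]: ω = 1003.7429×70/94 = 747.4681 rpm, dir flips to +; running = +747.4681
Stage 3 [48T→76T]: ω = 747.4681×48/76 = 472.0851 rpm, dir flips to −; running = −472.0851
Stage 4 [26T→26T]: ω = 472.0851×26/26 = 472.0851 rpm, dir flips to +; running = +472.0851
Stage 5 [26T→64T]: ω = 472.0851×26/64 = 191.7846 rpm, dir flips to −; running = −191.7846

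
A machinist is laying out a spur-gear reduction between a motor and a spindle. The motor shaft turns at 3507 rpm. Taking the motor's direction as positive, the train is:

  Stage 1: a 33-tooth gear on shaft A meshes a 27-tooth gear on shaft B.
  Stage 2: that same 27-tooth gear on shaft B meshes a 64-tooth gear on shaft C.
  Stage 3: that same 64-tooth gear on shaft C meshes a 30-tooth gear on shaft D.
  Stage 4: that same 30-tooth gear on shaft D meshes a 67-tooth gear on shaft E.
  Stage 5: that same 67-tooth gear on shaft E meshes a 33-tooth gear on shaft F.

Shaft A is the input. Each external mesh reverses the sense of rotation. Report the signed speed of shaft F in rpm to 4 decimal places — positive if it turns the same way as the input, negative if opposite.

Stage 1 [33T→27T]: ω = 3507.0000×33/27 = 4286.3333 rpm, dir flips to −; running = −4286.3333
Stage 2 [27T→64T]: ω = 4286.3333×27/64 = 1808.2969 rpm, dir flips to +; running = +1808.2969
Stage 3 [64T→30T]: ω = 1808.2969×64/30 = 3857.7000 rpm, dir flips to −; running = −3857.7000
Stage 4 [30T→67T]: ω = 3857.7000×30/67 = 1727.3284 rpm, dir flips to +; running = +1727.3284
Stage 5 [67T→33T]: ω = 1727.3284×67/33 = 3507.0000 rpm, dir flips to −; running = −3507.0000

-3507.0000 rpm (opposite to input, |ω| = 3507.0000 rpm)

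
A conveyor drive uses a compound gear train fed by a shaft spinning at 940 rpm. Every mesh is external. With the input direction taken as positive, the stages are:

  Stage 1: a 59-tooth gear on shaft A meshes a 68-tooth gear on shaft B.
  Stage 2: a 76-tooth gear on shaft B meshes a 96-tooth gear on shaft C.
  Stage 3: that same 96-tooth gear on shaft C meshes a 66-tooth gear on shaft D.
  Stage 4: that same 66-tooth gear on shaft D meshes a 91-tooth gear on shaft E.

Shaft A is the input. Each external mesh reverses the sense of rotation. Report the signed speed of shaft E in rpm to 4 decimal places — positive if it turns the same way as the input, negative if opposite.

Stage 1 [59T→68T]: ω = 940.0000×59/68 = 815.5882 rpm, dir flips to −; running = −815.5882
Stage 2 [76T→96T]: ω = 815.5882×76/96 = 645.6740 rpm, dir flips to +; running = +645.6740
Stage 3 [96T→66T]: ω = 645.6740×96/66 = 939.1622 rpm, dir flips to −; running = −939.1622
Stage 4 [66T→91T]: ω = 939.1622×66/91 = 681.1506 rpm, dir flips to +; running = +681.1506

+681.1506 rpm (same as input, |ω| = 681.1506 rpm)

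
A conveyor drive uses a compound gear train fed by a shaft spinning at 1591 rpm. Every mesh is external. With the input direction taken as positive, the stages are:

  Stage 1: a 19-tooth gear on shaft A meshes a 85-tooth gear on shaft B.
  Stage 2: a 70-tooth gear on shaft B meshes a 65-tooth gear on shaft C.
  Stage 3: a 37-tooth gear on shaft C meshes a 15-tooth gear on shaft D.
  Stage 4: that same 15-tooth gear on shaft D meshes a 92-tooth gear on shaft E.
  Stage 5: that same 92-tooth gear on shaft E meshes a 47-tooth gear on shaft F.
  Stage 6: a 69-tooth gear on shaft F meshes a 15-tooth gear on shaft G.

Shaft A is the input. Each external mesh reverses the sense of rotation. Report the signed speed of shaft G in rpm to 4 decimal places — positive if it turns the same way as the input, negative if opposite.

Stage 1 [19T→85T]: ω = 1591.0000×19/85 = 355.6353 rpm, dir flips to −; running = −355.6353
Stage 2 [70T→65T]: ω = 355.6353×70/65 = 382.9919 rpm, dir flips to +; running = +382.9919
Stage 3 [37T→15T]: ω = 382.9919×37/15 = 944.7132 rpm, dir flips to −; running = −944.7132
Stage 4 [15T→92T]: ω = 944.7132×15/92 = 154.0293 rpm, dir flips to +; running = +154.0293
Stage 5 [92T→47T]: ω = 154.0293×92/47 = 301.5042 rpm, dir flips to −; running = −301.5042
Stage 6 [69T→15T]: ω = 301.5042×69/15 = 1386.9194 rpm, dir flips to +; running = +1386.9194

+1386.9194 rpm (same as input, |ω| = 1386.9194 rpm)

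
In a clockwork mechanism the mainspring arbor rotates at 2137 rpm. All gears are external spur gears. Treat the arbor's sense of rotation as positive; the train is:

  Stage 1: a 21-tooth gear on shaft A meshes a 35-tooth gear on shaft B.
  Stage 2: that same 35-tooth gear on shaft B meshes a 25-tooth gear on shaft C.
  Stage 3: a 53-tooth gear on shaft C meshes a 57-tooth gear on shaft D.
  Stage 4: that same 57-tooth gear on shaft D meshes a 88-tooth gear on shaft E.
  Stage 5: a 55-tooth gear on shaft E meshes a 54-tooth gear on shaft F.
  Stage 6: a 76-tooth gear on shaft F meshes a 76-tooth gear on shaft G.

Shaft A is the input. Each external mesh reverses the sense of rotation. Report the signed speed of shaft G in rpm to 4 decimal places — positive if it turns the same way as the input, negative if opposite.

Stage 1 [21T→35T]: ω = 2137.0000×21/35 = 1282.2000 rpm, dir flips to −; running = −1282.2000
Stage 2 [35T→25T]: ω = 1282.2000×35/25 = 1795.0800 rpm, dir flips to +; running = +1795.0800
Stage 3 [53T→57T]: ω = 1795.0800×53/57 = 1669.1095 rpm, dir flips to −; running = −1669.1095
Stage 4 [57T→88T]: ω = 1669.1095×57/88 = 1081.1277 rpm, dir flips to +; running = +1081.1277
Stage 5 [55T→54T]: ω = 1081.1277×55/54 = 1101.1486 rpm, dir flips to −; running = −1101.1486
Stage 6 [76T→76T]: ω = 1101.1486×76/76 = 1101.1486 rpm, dir flips to +; running = +1101.1486

+1101.1486 rpm (same as input, |ω| = 1101.1486 rpm)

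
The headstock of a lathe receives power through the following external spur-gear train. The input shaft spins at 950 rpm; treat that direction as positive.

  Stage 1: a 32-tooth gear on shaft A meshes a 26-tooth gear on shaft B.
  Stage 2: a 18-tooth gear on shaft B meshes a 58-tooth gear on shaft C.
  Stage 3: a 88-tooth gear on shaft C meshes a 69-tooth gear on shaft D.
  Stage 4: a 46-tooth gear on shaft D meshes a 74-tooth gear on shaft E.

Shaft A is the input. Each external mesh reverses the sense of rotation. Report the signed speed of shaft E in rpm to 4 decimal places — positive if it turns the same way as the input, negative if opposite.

+287.6765 rpm (same as input, |ω| = 287.6765 rpm)

Stage 1 [32T→26T]: ω = 950.0000×32/26 = 1169.2308 rpm, dir flips to −; running = −1169.2308
Stage 2 [18T→58T]: ω = 1169.2308×18/58 = 362.8647 rpm, dir flips to +; running = +362.8647
Stage 3 [88T→69T]: ω = 362.8647×88/69 = 462.7840 rpm, dir flips to −; running = −462.7840
Stage 4 [46T→74T]: ω = 462.7840×46/74 = 287.6765 rpm, dir flips to +; running = +287.6765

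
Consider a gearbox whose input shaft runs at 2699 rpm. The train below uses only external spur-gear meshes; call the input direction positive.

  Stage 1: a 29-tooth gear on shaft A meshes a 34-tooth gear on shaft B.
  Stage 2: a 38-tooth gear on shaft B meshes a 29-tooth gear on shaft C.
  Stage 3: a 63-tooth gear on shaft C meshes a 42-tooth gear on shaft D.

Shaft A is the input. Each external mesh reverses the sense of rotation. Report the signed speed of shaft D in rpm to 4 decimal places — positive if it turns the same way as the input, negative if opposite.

-4524.7941 rpm (opposite to input, |ω| = 4524.7941 rpm)

Stage 1 [29T→34T]: ω = 2699.0000×29/34 = 2302.0882 rpm, dir flips to −; running = −2302.0882
Stage 2 [38T→29T]: ω = 2302.0882×38/29 = 3016.5294 rpm, dir flips to +; running = +3016.5294
Stage 3 [63T→42T]: ω = 3016.5294×63/42 = 4524.7941 rpm, dir flips to −; running = −4524.7941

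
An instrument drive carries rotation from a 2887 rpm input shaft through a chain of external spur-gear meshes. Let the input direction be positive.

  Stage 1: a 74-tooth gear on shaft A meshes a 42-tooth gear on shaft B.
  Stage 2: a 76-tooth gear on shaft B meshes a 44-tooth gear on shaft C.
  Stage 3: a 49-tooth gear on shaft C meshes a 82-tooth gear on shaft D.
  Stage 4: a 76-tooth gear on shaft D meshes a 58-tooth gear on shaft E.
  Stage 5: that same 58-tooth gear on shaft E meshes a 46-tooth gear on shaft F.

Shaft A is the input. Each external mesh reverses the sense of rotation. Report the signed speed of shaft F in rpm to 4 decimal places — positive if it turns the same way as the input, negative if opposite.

Stage 1 [74T→42T]: ω = 2887.0000×74/42 = 5086.6190 rpm, dir flips to −; running = −5086.6190
Stage 2 [76T→44T]: ω = 5086.6190×76/44 = 8785.9784 rpm, dir flips to +; running = +8785.9784
Stage 3 [49T→82T]: ω = 8785.9784×49/82 = 5250.1578 rpm, dir flips to −; running = −5250.1578
Stage 4 [76T→58T]: ω = 5250.1578×76/58 = 6879.5171 rpm, dir flips to +; running = +6879.5171
Stage 5 [58T→46T]: ω = 6879.5171×58/46 = 8674.1738 rpm, dir flips to −; running = −8674.1738

-8674.1738 rpm (opposite to input, |ω| = 8674.1738 rpm)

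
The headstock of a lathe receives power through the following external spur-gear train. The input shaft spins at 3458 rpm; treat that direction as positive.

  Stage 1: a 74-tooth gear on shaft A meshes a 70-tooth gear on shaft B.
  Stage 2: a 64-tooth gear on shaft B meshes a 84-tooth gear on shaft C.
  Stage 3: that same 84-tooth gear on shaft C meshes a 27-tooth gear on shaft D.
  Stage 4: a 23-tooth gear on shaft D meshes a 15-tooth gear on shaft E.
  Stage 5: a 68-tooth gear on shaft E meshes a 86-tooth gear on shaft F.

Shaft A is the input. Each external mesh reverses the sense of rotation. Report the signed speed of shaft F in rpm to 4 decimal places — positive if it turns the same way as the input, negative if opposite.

-10505.6255 rpm (opposite to input, |ω| = 10505.6255 rpm)

Stage 1 [74T→70T]: ω = 3458.0000×74/70 = 3655.6000 rpm, dir flips to −; running = −3655.6000
Stage 2 [64T→84T]: ω = 3655.6000×64/84 = 2785.2190 rpm, dir flips to +; running = +2785.2190
Stage 3 [84T→27T]: ω = 2785.2190×84/27 = 8665.1259 rpm, dir flips to −; running = −8665.1259
Stage 4 [23T→15T]: ω = 8665.1259×23/15 = 13286.5264 rpm, dir flips to +; running = +13286.5264
Stage 5 [68T→86T]: ω = 13286.5264×68/86 = 10505.6255 rpm, dir flips to −; running = −10505.6255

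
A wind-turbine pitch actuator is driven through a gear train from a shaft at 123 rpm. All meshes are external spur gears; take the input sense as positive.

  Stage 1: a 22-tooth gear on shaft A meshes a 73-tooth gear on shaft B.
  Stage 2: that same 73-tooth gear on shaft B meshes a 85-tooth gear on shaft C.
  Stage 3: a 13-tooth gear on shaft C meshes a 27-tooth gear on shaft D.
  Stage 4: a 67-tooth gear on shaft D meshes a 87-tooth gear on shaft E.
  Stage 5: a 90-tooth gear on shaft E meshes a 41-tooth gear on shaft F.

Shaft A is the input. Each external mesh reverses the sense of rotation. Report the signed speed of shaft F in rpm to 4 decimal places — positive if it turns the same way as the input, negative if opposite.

Stage 1 [22T→73T]: ω = 123.0000×22/73 = 37.0685 rpm, dir flips to −; running = −37.0685
Stage 2 [73T→85T]: ω = 37.0685×73/85 = 31.8353 rpm, dir flips to +; running = +31.8353
Stage 3 [13T→27T]: ω = 31.8353×13/27 = 15.3281 rpm, dir flips to −; running = −15.3281
Stage 4 [67T→87T]: ω = 15.3281×67/87 = 11.8044 rpm, dir flips to +; running = +11.8044
Stage 5 [90T→41T]: ω = 11.8044×90/41 = 25.9121 rpm, dir flips to −; running = −25.9121

-25.9121 rpm (opposite to input, |ω| = 25.9121 rpm)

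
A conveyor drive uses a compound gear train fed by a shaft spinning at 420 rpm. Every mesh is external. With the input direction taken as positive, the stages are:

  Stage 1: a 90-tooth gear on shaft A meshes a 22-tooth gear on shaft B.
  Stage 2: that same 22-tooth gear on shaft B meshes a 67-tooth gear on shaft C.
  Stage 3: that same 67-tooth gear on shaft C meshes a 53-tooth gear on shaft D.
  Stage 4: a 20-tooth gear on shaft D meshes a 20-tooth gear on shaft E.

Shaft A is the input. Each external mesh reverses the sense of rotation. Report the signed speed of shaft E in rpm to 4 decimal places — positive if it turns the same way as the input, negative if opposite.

+713.2075 rpm (same as input, |ω| = 713.2075 rpm)

Stage 1 [90T→22T]: ω = 420.0000×90/22 = 1718.1818 rpm, dir flips to −; running = −1718.1818
Stage 2 [22T→67T]: ω = 1718.1818×22/67 = 564.1791 rpm, dir flips to +; running = +564.1791
Stage 3 [67T→53T]: ω = 564.1791×67/53 = 713.2075 rpm, dir flips to −; running = −713.2075
Stage 4 [20T→20T]: ω = 713.2075×20/20 = 713.2075 rpm, dir flips to +; running = +713.2075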